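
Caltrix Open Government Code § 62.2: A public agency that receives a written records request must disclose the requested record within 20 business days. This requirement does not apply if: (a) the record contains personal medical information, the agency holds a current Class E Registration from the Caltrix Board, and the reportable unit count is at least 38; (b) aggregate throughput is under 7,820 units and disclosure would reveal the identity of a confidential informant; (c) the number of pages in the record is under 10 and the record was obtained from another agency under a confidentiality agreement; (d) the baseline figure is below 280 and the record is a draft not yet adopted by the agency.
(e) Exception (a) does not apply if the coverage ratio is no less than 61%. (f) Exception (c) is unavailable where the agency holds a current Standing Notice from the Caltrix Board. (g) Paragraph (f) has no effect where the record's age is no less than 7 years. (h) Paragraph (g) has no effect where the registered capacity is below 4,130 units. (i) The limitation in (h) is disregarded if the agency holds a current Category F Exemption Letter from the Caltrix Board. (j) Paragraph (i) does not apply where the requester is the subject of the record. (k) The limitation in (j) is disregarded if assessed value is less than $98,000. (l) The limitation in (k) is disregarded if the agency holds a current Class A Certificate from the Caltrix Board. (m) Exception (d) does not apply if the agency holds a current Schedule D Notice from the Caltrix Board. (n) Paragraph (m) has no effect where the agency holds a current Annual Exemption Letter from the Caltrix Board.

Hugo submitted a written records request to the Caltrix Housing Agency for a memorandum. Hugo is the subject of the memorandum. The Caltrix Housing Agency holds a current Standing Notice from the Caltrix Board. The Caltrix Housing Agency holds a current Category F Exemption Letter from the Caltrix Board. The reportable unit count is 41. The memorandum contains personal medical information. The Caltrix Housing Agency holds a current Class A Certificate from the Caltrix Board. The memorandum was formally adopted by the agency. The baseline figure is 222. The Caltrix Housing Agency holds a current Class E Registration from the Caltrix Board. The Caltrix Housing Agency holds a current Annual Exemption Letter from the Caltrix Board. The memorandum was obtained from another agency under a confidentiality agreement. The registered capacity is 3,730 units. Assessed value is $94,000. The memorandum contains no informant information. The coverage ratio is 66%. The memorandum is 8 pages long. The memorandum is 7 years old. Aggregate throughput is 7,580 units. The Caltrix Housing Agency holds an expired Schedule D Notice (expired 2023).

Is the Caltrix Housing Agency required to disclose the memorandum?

Yes — the Caltrix Housing Agency must disclose the memorandum.

Exception (a)'s conditions are all satisfied: the memorandum contains personal medical information; a current Class E Registration is held; the reportable unit count is 41, meeting the 38 threshold. But applying paragraph (e): (e) operates — the coverage ratio is 66%, meeting the 61% threshold. (a) is therefore removed.
Exception (b) fails — the memorandum contains no informant information.
Exception (c)'s conditions are all satisfied: the number of pages in the record is 8, under the 10 limit; the memorandum was obtained under a confidentiality agreement. However, paragraphs (f)–(l) must be considered: (f) operates against (c): a current Standing Notice is held. (g) applies (the record's age is 7 years, meeting the 7 years threshold), but is set aside by (h): (h) is engaged — the registered capacity is 3,730 units, below the 4,130 units limit. (i) would limit (h) — a current Category F Exemption Letter is held — but (j) sets (i) aside: (j) is engaged — Hugo is the subject of the memorandum. (k) would limit (j) — assessed value is $94,000, less than the $98,000 limit — but (l) sets (k) aside: (l) operates against (k): a current Class A Certificate is held. Exception (c) does not apply.
Exception (d) fails — the memorandum has been formally adopted.
None of the exceptions is available; § 62.2 applies in full.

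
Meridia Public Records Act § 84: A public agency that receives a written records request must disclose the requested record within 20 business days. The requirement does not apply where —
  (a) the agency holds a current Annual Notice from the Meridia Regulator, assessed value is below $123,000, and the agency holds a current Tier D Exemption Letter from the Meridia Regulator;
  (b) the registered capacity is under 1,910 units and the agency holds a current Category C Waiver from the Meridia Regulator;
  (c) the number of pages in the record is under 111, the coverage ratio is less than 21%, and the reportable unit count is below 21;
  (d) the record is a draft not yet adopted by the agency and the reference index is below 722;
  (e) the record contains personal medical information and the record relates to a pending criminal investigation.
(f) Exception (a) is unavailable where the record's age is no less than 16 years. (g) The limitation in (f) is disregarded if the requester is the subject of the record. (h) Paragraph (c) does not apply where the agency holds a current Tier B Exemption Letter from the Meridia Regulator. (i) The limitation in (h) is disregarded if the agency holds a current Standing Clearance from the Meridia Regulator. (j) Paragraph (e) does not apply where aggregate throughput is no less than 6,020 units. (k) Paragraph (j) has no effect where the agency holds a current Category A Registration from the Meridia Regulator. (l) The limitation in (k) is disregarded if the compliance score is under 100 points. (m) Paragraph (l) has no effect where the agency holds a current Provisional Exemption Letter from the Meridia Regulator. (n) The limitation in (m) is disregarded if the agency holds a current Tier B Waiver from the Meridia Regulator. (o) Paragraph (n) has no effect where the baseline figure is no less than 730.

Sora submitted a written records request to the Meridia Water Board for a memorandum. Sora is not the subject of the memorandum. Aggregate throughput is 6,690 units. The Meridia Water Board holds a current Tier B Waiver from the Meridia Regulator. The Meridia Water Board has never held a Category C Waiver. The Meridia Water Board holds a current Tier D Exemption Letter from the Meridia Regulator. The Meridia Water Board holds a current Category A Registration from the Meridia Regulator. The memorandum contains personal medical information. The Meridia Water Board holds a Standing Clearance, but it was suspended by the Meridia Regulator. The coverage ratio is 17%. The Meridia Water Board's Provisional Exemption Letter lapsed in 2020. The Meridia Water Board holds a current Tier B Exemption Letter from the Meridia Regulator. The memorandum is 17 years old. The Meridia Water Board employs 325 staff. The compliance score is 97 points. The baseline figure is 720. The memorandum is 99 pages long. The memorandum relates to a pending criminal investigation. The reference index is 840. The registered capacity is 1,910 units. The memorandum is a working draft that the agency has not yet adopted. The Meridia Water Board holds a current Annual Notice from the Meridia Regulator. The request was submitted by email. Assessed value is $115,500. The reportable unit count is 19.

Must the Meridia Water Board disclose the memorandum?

Yes — the Meridia Water Board must disclose the memorandum.

Exception (a): a current Annual Notice is held; assessed value is $115,500, below the $123,000 limit; a current Tier D Exemption Letter is held — every condition holds. But: (f) operates against (a): the record's age is 17 years, meeting the 16 years threshold. (g) is not triggered (Sora is not the subject of the memorandum), so (f) stands. (a) is therefore removed.
Exception (b) fails — the registered capacity is 1,910 units, not under 1,910 units.
Exception (c)'s conditions are all satisfied: the number of pages in the record is 99, under the 111 limit; the coverage ratio is 17%, less than the 21% limit; the reportable unit count is 19, below the 21 limit. However, paragraphs (h)–(i) must be considered: (h) operates against (c): a current Tier B Exemption Letter is held. (i), which would lift (h), is not triggered — there is no Standing Clearance in force. (c) is therefore removed.
Exception (d) does not apply: the reference index is 840, not below 722.
All of (e)'s requirements are met (the memorandum contains personal medical information; the memorandum relates to a pending investigation). But applying paragraphs (j)–(o): (j) operates against (e): aggregate throughput is 6,690 units, meeting the 6,020 units threshold. (k) would limit (j) — a current Category A Registration is held — but (l) sets (k) aside: (l) is engaged — the compliance score is 97 points, under the 100 points limit. (m) does not operate here (there is no Provisional Exemption Letter in force), so (l) stands. (e) is therefore removed.
None of the exceptions is available; § 84 applies in full.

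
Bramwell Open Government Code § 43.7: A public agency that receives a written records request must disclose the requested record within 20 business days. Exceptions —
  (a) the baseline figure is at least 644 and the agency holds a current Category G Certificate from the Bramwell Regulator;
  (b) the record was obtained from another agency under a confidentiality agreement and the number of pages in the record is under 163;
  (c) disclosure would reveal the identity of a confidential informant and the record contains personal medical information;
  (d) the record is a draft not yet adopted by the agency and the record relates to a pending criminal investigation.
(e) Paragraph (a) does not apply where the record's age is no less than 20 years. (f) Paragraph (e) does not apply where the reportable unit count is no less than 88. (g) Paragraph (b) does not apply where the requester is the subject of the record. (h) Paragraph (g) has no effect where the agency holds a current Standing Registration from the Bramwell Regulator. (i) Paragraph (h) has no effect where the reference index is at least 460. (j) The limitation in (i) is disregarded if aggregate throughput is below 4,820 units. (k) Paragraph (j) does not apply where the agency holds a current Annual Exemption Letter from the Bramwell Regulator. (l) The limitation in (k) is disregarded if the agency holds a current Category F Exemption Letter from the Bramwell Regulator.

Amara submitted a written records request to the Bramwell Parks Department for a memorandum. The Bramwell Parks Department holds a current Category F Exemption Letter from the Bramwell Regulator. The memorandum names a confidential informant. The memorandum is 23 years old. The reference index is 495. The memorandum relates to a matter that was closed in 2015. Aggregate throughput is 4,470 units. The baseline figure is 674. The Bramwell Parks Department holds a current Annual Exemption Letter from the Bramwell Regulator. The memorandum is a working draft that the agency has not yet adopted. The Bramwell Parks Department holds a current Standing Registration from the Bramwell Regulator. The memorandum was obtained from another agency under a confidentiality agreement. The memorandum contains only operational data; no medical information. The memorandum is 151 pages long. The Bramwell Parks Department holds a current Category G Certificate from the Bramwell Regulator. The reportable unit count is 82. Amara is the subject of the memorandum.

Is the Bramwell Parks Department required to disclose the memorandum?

No — exception (b) applies; the Bramwell Parks Department is not required to disclose the memorandum.

Exception (a)'s conditions are all satisfied: the baseline figure is 674, meeting the 644 threshold; a current Category G Certificate is held. Turning to paragraphs (e)–(f): (e) operates against (a): the record's age is 23 years, meeting the 20 years threshold. (f) is not engaged (the reportable unit count is 82, short of 88), so (e) stands. Exception (a) does not apply.
Exception (b): the memorandum was obtained under a confidentiality agreement; the number of pages in the record is 151, under the 163 limit — every condition holds. Applying paragraphs (g)–(l): (g) would limit (b) — Amara is the subject of the memorandum — but (h) sets (g) aside: (h) operates against (g): a current Standing Registration is held. (i) would limit (h) — the reference index is 495, meeting the 460 threshold — but (j) sets (i) aside: (j) is engaged — aggregate throughput is 4,470 units, below the 4,820 units limit. (k) would limit (j) — a current Annual Exemption Letter is held — but (l) sets (k) aside: (l) is engaged — a current Category F Exemption Letter is held. (b) remains available.
Exception (c) fails — the memorandum contains only operational data.
Exception (d) requires that the record relates to a pending criminal investigation; but the memorandum relates to a closed matter, so (d) is unavailable.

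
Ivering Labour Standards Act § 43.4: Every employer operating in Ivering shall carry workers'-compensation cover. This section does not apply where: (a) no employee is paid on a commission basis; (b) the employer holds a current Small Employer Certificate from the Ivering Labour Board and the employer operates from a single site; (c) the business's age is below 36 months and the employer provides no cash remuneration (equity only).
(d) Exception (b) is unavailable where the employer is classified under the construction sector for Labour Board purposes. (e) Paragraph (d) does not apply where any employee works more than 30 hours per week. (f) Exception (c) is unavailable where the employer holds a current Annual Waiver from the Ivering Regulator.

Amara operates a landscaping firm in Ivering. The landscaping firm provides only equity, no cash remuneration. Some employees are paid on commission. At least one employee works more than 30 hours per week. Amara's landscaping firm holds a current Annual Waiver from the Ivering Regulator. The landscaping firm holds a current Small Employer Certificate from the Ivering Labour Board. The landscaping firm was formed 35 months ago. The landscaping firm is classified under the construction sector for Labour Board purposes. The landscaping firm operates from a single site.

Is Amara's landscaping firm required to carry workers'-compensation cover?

No — exception (b) applies; Amara's landscaping firm is not required to carry workers'-compensation cover.

Exception (a) requires that no employee is paid on a commission basis; but some employees are paid on commission, so (a) is unavailable.
Exception (b): a current Small Employer Certificate is held; the employer operates from a single site — every condition holds. As to paragraphs (d)–(e): (d) is triggered (the landscaping firm is classified under the construction sector), but yields to (e): (e) operates against (d): at least one employee exceeds 30 hours/week. Exception (b) stands.
Exception (c) is satisfied on its face — the business's age is 35 months, below the 36 months limit; remuneration is equity-only. Turning to paragraph (f): (f) operates against (c): a current Annual Waiver is held. Exception (c) does not apply.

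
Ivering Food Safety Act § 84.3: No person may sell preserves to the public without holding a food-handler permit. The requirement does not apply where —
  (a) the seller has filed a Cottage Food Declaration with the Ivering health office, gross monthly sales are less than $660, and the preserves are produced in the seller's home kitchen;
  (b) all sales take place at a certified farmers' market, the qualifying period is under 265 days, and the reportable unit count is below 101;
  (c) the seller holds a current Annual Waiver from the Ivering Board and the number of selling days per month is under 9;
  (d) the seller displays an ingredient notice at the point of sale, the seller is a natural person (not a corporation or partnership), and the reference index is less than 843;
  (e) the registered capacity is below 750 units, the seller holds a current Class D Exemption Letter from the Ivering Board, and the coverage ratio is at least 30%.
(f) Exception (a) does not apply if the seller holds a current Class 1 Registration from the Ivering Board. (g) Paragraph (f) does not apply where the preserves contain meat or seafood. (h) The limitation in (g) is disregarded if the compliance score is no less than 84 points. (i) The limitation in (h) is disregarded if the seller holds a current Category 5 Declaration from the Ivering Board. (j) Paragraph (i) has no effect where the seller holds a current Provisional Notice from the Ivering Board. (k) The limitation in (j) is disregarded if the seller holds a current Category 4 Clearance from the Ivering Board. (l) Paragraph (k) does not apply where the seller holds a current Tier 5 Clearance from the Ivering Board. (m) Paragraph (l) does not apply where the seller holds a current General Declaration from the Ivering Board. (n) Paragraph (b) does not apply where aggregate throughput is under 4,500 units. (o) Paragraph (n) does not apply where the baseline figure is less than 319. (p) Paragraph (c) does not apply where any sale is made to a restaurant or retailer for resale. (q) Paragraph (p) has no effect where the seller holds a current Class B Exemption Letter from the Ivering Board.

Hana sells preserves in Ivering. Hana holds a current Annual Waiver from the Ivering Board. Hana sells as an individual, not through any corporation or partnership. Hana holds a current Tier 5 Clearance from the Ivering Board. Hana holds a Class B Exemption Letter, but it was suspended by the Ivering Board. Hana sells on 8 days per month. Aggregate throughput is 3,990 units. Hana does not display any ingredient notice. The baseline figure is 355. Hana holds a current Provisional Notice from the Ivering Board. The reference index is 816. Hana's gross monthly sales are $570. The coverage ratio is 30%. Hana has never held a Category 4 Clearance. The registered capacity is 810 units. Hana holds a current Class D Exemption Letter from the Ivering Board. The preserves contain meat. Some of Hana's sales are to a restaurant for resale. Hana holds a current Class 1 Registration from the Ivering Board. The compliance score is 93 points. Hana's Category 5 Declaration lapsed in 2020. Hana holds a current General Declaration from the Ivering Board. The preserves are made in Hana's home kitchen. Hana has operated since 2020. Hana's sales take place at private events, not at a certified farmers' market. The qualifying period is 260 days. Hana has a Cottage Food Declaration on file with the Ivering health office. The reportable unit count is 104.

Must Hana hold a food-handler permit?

All of (a)'s requirements are met (a Cottage Food Declaration is on file; gross monthly sales are $570, less than the $660 limit; the preserves are home-kitchen produced). Turning to paragraphs (f)–(m): (f) is engaged — a current Class 1 Registration is held. (g) would limit (f) — the preserves contain meat — but (h) sets (g) aside: (h) operates against (g): the compliance score is 93 points, meeting the 84 points threshold. (i) is not triggered (the Category 5 Declaration is not current), so (h) stands. Exception (a) does not apply.
Exception (b) fails — sales are at private events, not a certified farmers' market.
Exception (c)'s conditions are all satisfied: a current Annual Waiver is held; the number of selling days per month is 8, under the 9 limit. However, paragraphs (p)–(q) must be considered: (p) operates against (c): some sales are to a restaurant for resale. (q) is not engaged (there is no Class B Exemption Letter in force), so (p) stands. (c) is therefore removed.
Exception (d) fails — no ingredient notice is displayed.
Exception (e) does not apply: the registered capacity is 810 units, not below 750 units.
None of the exceptions is available; § 84.3 applies in full.

Yes — Hana must hold a food-handler permit.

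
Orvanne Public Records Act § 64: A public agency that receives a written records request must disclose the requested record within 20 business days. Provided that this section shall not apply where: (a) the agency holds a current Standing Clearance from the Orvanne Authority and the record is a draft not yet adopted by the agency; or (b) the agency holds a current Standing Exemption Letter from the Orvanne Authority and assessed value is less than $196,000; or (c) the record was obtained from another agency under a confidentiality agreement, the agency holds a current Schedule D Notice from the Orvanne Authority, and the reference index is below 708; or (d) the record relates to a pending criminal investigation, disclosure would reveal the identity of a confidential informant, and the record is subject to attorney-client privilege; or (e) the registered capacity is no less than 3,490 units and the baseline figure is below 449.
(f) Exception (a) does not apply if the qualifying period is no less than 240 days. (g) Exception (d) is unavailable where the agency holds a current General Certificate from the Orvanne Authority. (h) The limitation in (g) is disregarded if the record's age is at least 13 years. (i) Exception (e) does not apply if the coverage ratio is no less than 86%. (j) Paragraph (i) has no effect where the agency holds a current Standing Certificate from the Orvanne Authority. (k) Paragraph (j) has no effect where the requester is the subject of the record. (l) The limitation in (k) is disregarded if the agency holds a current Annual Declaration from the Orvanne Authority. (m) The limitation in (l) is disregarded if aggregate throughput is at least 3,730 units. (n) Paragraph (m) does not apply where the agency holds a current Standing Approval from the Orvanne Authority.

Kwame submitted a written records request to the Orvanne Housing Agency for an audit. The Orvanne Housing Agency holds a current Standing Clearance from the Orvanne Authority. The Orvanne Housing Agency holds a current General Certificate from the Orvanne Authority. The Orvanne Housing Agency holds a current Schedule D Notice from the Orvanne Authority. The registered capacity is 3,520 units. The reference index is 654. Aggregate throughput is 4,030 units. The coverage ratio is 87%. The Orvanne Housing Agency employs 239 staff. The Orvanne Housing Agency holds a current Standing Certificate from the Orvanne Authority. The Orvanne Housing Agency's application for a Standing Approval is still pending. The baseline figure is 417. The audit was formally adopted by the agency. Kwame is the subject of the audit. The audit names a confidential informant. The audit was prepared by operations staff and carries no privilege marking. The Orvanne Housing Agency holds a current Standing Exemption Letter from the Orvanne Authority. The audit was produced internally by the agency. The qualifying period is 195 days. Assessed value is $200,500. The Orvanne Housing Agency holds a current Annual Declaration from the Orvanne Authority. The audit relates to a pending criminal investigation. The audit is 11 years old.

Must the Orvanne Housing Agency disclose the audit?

Exception (a) requires that the record is a draft not yet adopted by the agency; but the audit has been formally adopted, so (a) is unavailable.
Exception (b) fails — assessed value is $200,500, not less than $196,000.
Exception (c) does not apply: the audit was produced internally.
Exception (d) requires that the record is subject to attorney-client privilege; but the audit carries no privilege marking, so (d) is unavailable.
Exception (e): the registered capacity is 3,520 units, meeting the 3,490 units threshold; the baseline figure is 417, below the 449 limit — every condition holds. But: (i) operates against (e): the coverage ratio is 87%, meeting the 86% threshold. (j) is triggered (a current Standing Certificate is held), but is itself disapplied by (k): (k) operates against (j): Kwame is the subject of the audit. (l) would limit (k) — a current Annual Declaration is held — but (m) sets (l) aside: (m) operates against (l): aggregate throughput is 4,030 units, meeting the 3,730 units threshold. (n) is not engaged (there is no Standing Approval in force), so (m) stands. So (e) is unavailable.
None of the exceptions is available; § 64 applies in full.

Yes — the Orvanne Housing Agency must disclose the audit.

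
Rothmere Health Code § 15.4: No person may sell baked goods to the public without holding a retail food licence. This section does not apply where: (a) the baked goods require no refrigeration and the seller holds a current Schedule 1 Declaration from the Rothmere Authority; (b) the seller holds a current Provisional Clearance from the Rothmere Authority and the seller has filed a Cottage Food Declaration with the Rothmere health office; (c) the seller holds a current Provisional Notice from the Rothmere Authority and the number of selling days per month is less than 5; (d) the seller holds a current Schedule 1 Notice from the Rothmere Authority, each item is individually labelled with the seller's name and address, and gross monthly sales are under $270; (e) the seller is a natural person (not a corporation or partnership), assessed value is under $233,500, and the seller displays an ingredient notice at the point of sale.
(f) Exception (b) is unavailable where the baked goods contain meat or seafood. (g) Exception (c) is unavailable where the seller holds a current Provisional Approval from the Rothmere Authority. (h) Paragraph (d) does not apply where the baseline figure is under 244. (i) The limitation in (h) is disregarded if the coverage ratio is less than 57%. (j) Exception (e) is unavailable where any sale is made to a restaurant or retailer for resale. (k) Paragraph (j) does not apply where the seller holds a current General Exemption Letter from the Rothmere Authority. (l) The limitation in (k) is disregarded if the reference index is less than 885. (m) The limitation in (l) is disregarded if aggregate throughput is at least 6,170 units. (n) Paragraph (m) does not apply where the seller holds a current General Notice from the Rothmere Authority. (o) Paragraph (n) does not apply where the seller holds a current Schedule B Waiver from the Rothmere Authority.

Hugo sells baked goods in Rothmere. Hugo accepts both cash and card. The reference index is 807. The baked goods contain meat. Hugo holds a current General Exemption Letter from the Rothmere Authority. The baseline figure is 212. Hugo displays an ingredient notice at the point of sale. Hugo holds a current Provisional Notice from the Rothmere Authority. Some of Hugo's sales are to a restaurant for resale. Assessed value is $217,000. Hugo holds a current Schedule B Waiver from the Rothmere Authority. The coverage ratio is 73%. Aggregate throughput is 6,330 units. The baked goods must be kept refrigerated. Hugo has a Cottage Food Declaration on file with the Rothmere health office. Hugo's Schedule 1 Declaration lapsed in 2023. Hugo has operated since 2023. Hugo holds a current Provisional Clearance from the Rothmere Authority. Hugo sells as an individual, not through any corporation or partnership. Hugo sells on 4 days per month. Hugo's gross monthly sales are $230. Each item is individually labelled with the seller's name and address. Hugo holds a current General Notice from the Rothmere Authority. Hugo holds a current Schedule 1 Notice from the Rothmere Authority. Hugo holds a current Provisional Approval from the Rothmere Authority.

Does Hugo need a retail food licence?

No — exception (e) applies; Hugo is not required to hold a retail food licence.

Exception (a) does not apply: the baked goods require refrigeration.
Exception (b) is satisfied on its face — a current Provisional Clearance is held; a Cottage Food Declaration is on file. But applying paragraph (f): (f) operates against (b): the baked goods contain meat. (b) is therefore removed.
Exception (c)'s conditions are all satisfied: a current Provisional Notice is held; the number of selling days per month is 4, less than the 5 limit. But: (g) is triggered — a current Provisional Approval is held. So (c) is unavailable.
All of (d)'s requirements are met (a current Schedule 1 Notice is held; items are individually labelled; gross monthly sales are $230, under the $270 limit). But: (h) is triggered — the baseline figure is 212, under the 244 limit. (i) does not operate here (the coverage ratio is 73%, not less than 57%), so (h) stands. (d) is therefore removed.
Exception (e)'s conditions are all satisfied: the seller is a natural person; assessed value is $217,000, under the $233,500 limit; an ingredient notice is displayed. As to paragraphs (j)–(o): (j) operates (some sales are to a restaurant for resale), but is displaced by (k): (k) operates against (j): a current General Exemption Letter is held. (l) would limit (k) — the reference index is 807, less than the 885 limit — but (m) sets (l) aside: (m) is triggered — aggregate throughput is 6,330 units, meeting the 6,170 units threshold. (n) is triggered (a current General Notice is held), but is itself disapplied by (o): (o) operates against (n): a current Schedule B Waiver is held. So (e) applies.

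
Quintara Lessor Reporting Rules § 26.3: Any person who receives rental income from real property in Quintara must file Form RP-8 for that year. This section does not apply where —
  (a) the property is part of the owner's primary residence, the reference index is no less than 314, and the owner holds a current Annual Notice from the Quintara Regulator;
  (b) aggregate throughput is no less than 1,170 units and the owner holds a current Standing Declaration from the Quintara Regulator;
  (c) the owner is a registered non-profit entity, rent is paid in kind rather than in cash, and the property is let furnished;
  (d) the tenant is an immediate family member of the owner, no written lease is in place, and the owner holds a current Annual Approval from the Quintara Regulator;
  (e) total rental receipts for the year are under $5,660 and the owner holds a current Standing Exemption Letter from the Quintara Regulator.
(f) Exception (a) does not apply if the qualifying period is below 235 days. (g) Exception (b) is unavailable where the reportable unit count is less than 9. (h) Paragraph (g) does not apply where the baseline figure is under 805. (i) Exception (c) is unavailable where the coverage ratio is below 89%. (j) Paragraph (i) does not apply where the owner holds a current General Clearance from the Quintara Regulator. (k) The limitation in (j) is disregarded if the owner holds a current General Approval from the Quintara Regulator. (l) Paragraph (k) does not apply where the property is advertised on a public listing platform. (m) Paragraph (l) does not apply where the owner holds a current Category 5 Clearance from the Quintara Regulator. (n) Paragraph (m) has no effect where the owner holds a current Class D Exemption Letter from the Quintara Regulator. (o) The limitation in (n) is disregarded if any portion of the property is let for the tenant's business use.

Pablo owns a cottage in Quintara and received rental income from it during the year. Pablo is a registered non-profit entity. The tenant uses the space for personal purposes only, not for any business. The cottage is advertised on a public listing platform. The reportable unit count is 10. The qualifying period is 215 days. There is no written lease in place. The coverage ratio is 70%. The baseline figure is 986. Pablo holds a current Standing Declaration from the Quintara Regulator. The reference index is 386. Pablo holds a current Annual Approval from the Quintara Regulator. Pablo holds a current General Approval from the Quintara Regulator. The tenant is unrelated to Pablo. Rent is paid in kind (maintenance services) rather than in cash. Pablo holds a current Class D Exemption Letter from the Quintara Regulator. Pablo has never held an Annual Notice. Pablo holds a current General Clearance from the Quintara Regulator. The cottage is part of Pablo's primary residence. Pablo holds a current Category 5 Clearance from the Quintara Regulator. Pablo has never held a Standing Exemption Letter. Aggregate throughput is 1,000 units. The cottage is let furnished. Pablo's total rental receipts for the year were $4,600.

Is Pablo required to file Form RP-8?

Exception (a) does not apply: there is no Annual Notice in force.
Exception (b) does not apply: aggregate throughput is 1,000 units, short of 1,170 units.
Exception (c): Pablo is a registered non-profit; rent is paid in kind; the property is let furnished — every condition holds. Considering the limiting provisions: (i) would limit (c) — the coverage ratio is 70%, below the 89% limit — but (j) sets (i) aside: (j) operates against (i): a current General Clearance is held. (k) would limit (j) — a current General Approval is held — but (l) sets (k) aside: (l) operates against (k): the property is publicly advertised. (m) would limit (l) — a current Category 5 Clearance is held — but (n) sets (m) aside: (n) operates against (m): a current Class D Exemption Letter is held. (o), which would lift (n), does not operate here — the space is used for personal purposes only. So (c) applies.
Exception (d) does not apply: the tenant is unrelated to the owner.
Exception (e) fails — there is no Standing Exemption Letter in force.

No — exception (c) applies; Pablo is not required to file Form RP-8.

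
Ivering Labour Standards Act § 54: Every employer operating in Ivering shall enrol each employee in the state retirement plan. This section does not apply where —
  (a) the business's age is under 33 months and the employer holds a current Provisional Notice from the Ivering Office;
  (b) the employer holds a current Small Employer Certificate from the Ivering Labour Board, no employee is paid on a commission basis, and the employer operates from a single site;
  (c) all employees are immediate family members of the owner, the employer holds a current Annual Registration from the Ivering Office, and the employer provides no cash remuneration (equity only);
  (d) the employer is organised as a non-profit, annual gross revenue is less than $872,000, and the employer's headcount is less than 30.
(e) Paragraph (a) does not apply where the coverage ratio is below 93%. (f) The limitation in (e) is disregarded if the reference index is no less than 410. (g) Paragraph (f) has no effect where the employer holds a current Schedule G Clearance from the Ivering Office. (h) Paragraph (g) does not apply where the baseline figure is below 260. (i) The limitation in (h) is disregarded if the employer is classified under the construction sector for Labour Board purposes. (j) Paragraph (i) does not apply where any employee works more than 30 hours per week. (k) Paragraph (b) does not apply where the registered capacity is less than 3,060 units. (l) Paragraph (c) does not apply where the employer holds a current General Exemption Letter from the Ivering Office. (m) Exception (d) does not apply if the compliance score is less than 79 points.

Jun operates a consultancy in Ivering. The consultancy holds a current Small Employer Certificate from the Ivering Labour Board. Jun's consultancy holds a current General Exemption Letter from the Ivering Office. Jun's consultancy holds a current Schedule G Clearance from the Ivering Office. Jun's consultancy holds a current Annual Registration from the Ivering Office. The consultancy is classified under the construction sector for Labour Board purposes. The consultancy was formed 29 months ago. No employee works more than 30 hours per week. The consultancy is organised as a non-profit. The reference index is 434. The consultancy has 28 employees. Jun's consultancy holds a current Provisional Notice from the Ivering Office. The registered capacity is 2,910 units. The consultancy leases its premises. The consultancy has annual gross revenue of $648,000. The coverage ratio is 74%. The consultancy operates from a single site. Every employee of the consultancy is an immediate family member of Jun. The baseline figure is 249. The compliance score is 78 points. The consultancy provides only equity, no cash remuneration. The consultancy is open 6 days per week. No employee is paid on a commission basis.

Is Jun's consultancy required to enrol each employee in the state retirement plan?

Yes — Jun's consultancy must enrol each employee in the state retirement plan.

All of (a)'s requirements are met (the business's age is 29 months, under the 33 months limit; a current Provisional Notice is held). Turning to paragraphs (e)–(j): (e) operates against (a): the coverage ratio is 74%, below the 93% limit. (f) is engaged (the reference index is 434, meeting the 410 threshold), but is itself disapplied by (g): (g) operates against (f): a current Schedule G Clearance is held. (h) is engaged (the baseline figure is 249, below the 260 limit), but is overridden by (i): (i) operates against (h): the consultancy is classified under the construction sector. (j) is inapplicable (no employee exceeds 30 hours/week), so (i) stands. Exception (a) does not apply.
Exception (b) is satisfied on its face — a current Small Employer Certificate is held; no employee is paid on commission; the employer operates from a single site. Turning to paragraph (k): (k) is engaged — the registered capacity is 2,910 units, less than the 3,060 units limit. (b) is therefore removed.
Exception (c) is satisfied on its face — every employee is an immediate family member; a current Annual Registration is held; remuneration is equity-only. But: (l) is triggered — a current General Exemption Letter is held. (c) is therefore removed.
Exception (d)'s conditions are all satisfied: the employer is a non-profit; annual gross revenue is $648,000, less than the $872,000 limit; the employer's headcount is 28, less than the 30 limit. Turning to paragraph (m): (m) operates against (d): the compliance score is 78 points, less than the 79 points limit. So (d) is unavailable.
Every exception is unavailable, so the rule governs.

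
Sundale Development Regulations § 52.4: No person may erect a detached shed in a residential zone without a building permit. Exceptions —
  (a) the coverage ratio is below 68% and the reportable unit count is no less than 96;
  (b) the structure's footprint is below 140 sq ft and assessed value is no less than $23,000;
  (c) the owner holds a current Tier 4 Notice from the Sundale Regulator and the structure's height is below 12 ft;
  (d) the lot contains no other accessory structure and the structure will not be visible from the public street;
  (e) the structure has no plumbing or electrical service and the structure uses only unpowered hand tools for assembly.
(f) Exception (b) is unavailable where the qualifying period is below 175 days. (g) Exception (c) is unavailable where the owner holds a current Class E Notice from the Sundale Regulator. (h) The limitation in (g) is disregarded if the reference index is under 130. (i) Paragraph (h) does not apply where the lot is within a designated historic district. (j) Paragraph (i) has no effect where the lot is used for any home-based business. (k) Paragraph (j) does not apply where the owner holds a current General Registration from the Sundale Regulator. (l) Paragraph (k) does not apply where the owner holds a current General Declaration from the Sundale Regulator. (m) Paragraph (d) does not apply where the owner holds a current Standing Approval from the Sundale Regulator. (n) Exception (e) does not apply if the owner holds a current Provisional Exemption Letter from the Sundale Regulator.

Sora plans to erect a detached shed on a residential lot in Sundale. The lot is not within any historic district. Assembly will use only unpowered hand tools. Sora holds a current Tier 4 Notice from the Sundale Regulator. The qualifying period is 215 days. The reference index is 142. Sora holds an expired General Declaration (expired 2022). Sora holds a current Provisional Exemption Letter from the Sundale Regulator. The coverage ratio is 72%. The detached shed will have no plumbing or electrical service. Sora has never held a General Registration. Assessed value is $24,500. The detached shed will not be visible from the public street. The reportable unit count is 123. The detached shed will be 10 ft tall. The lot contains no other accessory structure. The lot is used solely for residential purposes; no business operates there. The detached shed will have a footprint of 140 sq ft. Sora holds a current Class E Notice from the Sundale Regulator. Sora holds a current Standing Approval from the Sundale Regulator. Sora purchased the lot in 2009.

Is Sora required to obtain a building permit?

Yes — Sora must obtain a building permit.

Exception (a) does not apply: the coverage ratio is 72%, not below 68%.
Exception (b) requires that the structure's footprint is below 140 sq ft; but the structure's footprint is 140 sq ft, not below 140 sq ft, so (b) is unavailable.
Exception (c): a current Tier 4 Notice is held; the structure's height is 10 ft, below the 12 ft limit — every condition holds. However, paragraphs (g)–(l) must be considered: (g) operates against (c): a current Class E Notice is held. (h) does not operate here (the reference index is 142, not under 130), so (g) stands. (c) is therefore removed.
Exception (d) is satisfied on its face — the lot has no other accessory structure; the structure will not be visible from the street. But: (m) operates against (d): a current Standing Approval is held. (d) is therefore removed.
All of (e)'s requirements are met (there is no plumbing or electrical service; assembly uses only hand tools). However, paragraph (n) must be considered: (n) applies — a current Provisional Exemption Letter is held. (e) is therefore removed.
No exception is made out. Sora falls within the general rule.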